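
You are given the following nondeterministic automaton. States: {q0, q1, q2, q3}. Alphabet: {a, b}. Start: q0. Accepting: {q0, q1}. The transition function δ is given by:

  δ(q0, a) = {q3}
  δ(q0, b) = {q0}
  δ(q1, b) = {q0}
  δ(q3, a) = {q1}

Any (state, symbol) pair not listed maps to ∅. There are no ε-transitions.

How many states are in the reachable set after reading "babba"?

0

Start in {q0}.
Read 'b': q0→{q0}; now {q0}.
Read 'a': q0→{q3}; now {q3}.
Read 'b': q3→∅; now ∅.
The set is empty and remains empty for the remaining 2 symbols.
That set has 0 states.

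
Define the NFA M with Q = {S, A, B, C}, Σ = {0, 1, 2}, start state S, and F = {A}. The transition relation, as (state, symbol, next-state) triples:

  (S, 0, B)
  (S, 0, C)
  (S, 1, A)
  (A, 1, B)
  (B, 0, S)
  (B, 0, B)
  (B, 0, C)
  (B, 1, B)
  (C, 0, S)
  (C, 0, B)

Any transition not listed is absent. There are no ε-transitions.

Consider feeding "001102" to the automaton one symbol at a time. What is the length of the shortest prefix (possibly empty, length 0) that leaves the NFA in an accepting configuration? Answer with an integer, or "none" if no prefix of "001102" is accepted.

Start in {S}.
Read '0': S→{B, C}; now {B, C}.
Read '0': B→{S, B, C}, C→{S, B}; now {S, B, C}.
Read '1': S→{A}, B→{B}, C→∅; now {A, B}.
None of the earlier sets intersect F, but {A, B} does.

3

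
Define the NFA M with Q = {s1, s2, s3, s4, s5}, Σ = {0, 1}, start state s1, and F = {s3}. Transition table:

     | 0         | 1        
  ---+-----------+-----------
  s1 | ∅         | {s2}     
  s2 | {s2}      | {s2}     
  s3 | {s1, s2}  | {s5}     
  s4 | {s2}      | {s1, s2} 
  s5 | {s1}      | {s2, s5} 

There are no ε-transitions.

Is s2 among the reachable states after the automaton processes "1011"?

Yes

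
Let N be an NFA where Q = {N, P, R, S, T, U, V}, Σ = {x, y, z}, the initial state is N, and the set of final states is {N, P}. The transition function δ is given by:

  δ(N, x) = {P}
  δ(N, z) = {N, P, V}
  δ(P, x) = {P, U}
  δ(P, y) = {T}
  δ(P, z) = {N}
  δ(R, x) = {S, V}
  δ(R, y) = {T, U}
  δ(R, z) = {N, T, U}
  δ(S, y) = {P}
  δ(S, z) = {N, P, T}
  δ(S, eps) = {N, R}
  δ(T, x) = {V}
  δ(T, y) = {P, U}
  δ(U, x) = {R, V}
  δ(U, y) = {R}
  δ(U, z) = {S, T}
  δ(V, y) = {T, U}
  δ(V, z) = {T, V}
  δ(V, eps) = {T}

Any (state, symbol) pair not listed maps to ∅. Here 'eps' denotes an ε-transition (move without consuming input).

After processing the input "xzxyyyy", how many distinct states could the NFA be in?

3

Start in {N}.
Read 'x': N→{P}; now {P}.
Read 'z': P→{N}; now {N}.
Read 'x': N→{P}; now {P}.
Read 'y': P→{T}; now {T}.
Read 'y': T→{P, U}; now {P, U}.
Read 'y': P→{T}, U→{R}; now {R, T}.
Read 'y': R→{T, U}, T→{P, U}; now {P, T, U}.
That set has 3 states.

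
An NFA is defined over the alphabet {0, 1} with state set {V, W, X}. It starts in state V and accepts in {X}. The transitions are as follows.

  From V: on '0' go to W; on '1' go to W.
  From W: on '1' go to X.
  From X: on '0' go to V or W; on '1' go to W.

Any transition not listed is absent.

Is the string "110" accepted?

No

Start in {V}.
Read '1': {V} → {W}.
Read '1': {W} → {X}.
Read '0': {X} → {V, W}.
The final set {V, W} contains no accepting state.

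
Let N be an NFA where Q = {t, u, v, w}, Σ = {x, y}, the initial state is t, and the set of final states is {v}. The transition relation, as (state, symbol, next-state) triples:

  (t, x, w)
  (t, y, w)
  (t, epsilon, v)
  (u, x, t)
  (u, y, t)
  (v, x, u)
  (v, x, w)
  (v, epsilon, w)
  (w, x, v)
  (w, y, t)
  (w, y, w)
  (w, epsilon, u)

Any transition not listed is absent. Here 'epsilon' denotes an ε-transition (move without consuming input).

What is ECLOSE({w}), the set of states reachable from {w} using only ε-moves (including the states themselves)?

Begin with {w}.
ε-move w → u; add u.

{u, w}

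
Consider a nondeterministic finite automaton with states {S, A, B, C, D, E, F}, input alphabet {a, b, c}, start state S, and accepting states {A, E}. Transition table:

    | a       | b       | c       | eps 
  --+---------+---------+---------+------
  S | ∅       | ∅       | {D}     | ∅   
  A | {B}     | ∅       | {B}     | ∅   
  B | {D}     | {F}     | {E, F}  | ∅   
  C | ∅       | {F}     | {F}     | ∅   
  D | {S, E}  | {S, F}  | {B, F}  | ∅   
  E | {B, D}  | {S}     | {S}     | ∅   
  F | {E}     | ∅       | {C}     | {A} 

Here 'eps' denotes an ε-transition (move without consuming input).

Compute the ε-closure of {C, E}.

{C, E}

Begin with {C, E}.
No ε-moves leave this set, so the closure equals the set itself.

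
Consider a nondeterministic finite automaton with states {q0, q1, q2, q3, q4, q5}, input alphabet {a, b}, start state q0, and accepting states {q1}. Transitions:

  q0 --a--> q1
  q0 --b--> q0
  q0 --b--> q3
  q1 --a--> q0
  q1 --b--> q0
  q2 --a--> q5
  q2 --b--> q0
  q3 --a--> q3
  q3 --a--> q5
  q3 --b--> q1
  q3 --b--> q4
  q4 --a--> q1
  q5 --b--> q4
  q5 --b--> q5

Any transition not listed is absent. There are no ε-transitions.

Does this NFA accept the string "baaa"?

Start in {q0}.
Read 'b': {q0} → {q0, q3}.
Read 'a': {q0, q3} → {q1, q3, q5}.
Read 'a': {q1, q3, q5} → {q0, q3, q5}.
Read 'a': {q0, q3, q5} → {q1, q3, q5}.
The final set {q1, q3, q5} contains the accepting state q1.

Yes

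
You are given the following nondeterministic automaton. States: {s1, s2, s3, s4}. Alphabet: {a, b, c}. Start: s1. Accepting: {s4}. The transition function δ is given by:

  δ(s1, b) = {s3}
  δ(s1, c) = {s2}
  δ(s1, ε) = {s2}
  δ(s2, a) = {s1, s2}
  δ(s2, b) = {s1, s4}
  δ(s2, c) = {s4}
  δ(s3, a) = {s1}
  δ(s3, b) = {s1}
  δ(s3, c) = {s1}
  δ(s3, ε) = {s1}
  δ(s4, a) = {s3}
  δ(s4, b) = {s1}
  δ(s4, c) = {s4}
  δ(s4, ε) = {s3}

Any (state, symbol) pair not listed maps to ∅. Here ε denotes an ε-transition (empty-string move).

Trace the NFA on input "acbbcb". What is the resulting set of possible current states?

{s1, s2, s3, s4}

Start: ε-closure({s1}) = {s1, s2}.
Read 'a': s1→∅, s2→{s1, s2}; now {s1, s2}.
Read 'c': s1→{s2}, s2→{s4}; union {s2, s4}; ε-closure = {s1, s2, s3, s4}.
Read 'b': s1→{s3}, s2→{s1, s4}, s3→{s1}, s4→{s1}; union {s1, s3, s4}; ε-closure = {s1, s2, s3, s4}.
Read 'b': s1→{s3}, s2→{s1, s4}, s3→{s1}, s4→{s1}; union {s1, s3, s4}; ε-closure = {s1, s2, s3, s4}.
Read 'c': s1→{s2}, s2→{s4}, s3→{s1}, s4→{s4}; union {s1, s2, s4}; ε-closure = {s1, s2, s3, s4}.
Read 'b': s1→{s3}, s2→{s1, s4}, s3→{s1}, s4→{s1}; union {s1, s3, s4}; ε-closure = {s1, s2, s3, s4}.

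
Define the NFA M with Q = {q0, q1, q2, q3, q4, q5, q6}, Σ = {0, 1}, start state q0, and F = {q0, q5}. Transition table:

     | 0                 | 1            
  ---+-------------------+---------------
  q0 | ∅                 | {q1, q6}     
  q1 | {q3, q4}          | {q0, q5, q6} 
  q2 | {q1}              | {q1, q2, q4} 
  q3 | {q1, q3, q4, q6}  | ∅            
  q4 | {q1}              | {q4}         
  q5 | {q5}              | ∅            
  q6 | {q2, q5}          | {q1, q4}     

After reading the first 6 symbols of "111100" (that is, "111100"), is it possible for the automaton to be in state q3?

Start in {q0}.
Read '1': {q0} → {q1, q6}.
Read '1': {q1, q6} → {q0, q1, q4, q5, q6}.
Read '1': {q0, q1, q4, q5, q6} → {q0, q1, q4, q5, q6}.
Read '1': {q0, q1, q4, q5, q6} → {q0, q1, q4, q5, q6}.
Read '0': {q0, q1, q4, q5, q6} → {q1, q2, q3, q4, q5}.
Read '0': {q1, q2, q3, q4, q5} → {q1, q3, q4, q5, q6}.
State q3 is in {q1, q3, q4, q5, q6}.

Yes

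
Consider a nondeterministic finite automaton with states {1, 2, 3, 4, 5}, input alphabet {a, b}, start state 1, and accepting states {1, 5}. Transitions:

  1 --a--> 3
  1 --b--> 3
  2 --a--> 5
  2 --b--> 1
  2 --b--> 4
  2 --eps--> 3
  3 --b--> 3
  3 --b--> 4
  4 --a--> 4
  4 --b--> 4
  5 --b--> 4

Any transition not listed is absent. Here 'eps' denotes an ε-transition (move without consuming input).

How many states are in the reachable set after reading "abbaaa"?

Start in {1}.
Read 'a': 1→{3}; now {3}.
Read 'b': 3→{3, 4}; now {3, 4}.
Read 'b': 3→{3, 4}, 4→{4}; now {3, 4}.
Read 'a': 3→∅, 4→{4}; now {4}.
Read 'a': 4→{4}; now {4}.
Read 'a': 4→{4}; now {4}.
That set has 1 state.

1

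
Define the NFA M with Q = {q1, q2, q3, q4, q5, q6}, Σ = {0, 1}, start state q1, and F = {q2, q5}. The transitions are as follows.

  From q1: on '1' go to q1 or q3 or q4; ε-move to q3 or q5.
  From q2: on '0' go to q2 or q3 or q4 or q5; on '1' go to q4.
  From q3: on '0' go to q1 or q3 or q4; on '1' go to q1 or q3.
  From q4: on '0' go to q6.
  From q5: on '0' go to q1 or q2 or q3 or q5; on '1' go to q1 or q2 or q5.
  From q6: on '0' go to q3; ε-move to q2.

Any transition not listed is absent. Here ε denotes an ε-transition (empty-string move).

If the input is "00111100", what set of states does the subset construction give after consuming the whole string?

Start: ε-closure({q1}) = {q1, q3, q5}.
Read '0': q1→∅, q3→{q1, q3, q4}, q5→{q1, q2, q3, q5}; now {q1, q2, q3, q4, q5}.
Read '0': q1→∅, q2→{q2, q3, q4, q5}, q3→{q1, q3, q4}, q4→{q6}, q5→{q1, q2, q3, q5}; now {q1, q2, q3, q4, q5, q6}.
Read '1': q1→{q1, q3, q4}, q2→{q4}, q3→{q1, q3}, q4→∅, q5→{q1, q2, q5}, q6→∅; now {q1, q2, q3, q4, q5}.
Read '1': q1→{q1, q3, q4}, q2→{q4}, q3→{q1, q3}, q4→∅, q5→{q1, q2, q5}; now {q1, q2, q3, q4, q5}.
Read '1': q1→{q1, q3, q4}, q2→{q4}, q3→{q1, q3}, q4→∅, q5→{q1, q2, q5}; now {q1, q2, q3, q4, q5}.
Read '1': q1→{q1, q3, q4}, q2→{q4}, q3→{q1, q3}, q4→∅, q5→{q1, q2, q5}; now {q1, q2, q3, q4, q5}.
Read '0': q1→∅, q2→{q2, q3, q4, q5}, q3→{q1, q3, q4}, q4→{q6}, q5→{q1, q2, q3, q5}; now {q1, q2, q3, q4, q5, q6}.
Read '0': q1→∅, q2→{q2, q3, q4, q5}, q3→{q1, q3, q4}, q4→{q6}, q5→{q1, q2, q3, q5}, q6→{q3}; now {q1, q2, q3, q4, q5, q6}.

{q1, q2, q3, q4, q5, q6}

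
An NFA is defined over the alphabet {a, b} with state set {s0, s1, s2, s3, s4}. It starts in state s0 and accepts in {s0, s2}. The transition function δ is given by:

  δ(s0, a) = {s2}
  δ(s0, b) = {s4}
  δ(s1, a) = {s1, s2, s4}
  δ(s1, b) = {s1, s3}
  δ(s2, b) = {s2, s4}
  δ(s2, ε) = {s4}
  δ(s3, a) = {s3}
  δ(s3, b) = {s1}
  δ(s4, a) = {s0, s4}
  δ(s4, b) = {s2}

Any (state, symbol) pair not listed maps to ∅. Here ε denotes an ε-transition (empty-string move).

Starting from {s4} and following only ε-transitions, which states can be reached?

Begin with {s4}.
No ε-moves leave this set, so the closure equals the set itself.

{s4}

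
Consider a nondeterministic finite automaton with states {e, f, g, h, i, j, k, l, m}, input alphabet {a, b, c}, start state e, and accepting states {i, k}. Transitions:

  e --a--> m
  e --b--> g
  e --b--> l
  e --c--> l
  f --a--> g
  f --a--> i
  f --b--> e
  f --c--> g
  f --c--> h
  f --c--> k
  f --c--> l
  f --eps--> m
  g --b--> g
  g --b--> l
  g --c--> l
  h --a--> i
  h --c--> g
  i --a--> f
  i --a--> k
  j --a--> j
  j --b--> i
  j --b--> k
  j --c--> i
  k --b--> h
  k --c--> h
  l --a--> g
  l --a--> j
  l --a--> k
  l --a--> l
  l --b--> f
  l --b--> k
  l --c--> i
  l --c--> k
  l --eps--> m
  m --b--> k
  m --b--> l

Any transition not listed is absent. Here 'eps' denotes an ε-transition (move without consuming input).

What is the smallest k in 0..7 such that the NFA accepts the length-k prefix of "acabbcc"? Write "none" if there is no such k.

Start in {e}.
Read 'a': {e} → {m}.
Read 'c': {m} → ∅.
The set is empty and remains empty for the remaining 5 symbols.
No reachable set along the way intersects F.

none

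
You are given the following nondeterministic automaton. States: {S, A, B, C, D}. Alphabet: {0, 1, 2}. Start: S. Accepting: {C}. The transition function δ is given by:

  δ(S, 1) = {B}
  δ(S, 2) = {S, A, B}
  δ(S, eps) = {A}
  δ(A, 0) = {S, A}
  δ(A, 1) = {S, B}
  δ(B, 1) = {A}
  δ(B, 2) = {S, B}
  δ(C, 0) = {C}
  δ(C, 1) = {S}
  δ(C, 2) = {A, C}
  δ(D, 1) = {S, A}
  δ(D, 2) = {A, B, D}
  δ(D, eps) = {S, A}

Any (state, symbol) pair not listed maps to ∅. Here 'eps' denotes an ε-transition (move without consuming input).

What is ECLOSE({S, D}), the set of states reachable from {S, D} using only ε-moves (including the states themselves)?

{S, A, D}

Begin with {S, D}.
ε-move D → A; add A.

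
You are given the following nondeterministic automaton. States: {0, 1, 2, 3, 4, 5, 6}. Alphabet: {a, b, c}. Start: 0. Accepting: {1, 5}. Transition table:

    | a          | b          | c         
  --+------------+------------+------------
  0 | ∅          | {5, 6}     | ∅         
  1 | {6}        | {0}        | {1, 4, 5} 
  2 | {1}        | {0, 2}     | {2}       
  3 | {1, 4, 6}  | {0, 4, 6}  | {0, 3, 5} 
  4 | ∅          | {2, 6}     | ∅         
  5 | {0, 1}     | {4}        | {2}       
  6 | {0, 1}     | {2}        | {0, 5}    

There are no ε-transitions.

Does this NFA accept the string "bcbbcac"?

Start in {0}.
Read 'b': 0→{5, 6}; now {5, 6}.
Read 'c': 5→{2}, 6→{0, 5}; now {0, 2, 5}.
Read 'b': 0→{5, 6}, 2→{0, 2}, 5→{4}; now {0, 2, 4, 5, 6}.
Read 'b': 0→{5, 6}, 2→{0, 2}, 4→{2, 6}, 5→{4}, 6→{2}; now {0, 2, 4, 5, 6}.
Read 'c': 0→∅, 2→{2}, 4→∅, 5→{2}, 6→{0, 5}; now {0, 2, 5}.
Read 'a': 0→∅, 2→{1}, 5→{0, 1}; now {0, 1}.
Read 'c': 0→∅, 1→{1, 4, 5}; now {1, 4, 5}.
The final set {1, 4, 5} contains the accepting states 1, 5.

Yes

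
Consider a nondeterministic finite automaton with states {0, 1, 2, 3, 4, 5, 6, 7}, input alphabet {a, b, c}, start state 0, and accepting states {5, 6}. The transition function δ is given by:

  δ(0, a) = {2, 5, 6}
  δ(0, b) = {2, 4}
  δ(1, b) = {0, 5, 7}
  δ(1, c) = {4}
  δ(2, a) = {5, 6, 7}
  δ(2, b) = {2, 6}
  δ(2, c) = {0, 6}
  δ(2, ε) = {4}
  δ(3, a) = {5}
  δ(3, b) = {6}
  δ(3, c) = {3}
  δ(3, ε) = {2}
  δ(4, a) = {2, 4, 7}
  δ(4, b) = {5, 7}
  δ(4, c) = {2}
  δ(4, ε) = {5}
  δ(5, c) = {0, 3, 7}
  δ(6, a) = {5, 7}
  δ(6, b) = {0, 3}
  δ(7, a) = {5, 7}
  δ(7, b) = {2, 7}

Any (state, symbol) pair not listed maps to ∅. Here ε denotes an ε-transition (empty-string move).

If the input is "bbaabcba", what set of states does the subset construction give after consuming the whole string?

{2, 4, 5, 6, 7}

Start in {0}.
Read 'b': {0} → {2, 4, 5}.
Read 'b': {2, 4, 5} → {2, 4, 5, 6, 7}.
Read 'a': {2, 4, 5, 6, 7} → {2, 4, 5, 6, 7}.
Read 'a': {2, 4, 5, 6, 7} → {2, 4, 5, 6, 7}.
Read 'b': {2, 4, 5, 6, 7} → {0, 2, 3, 4, 5, 6, 7}.
Read 'c': {0, 2, 3, 4, 5, 6, 7} → {0, 2, 3, 4, 5, 6, 7}.
Read 'b': {0, 2, 3, 4, 5, 6, 7} → {0, 2, 3, 4, 5, 6, 7}.
Read 'a': {0, 2, 3, 4, 5, 6, 7} → {2, 4, 5, 6, 7}.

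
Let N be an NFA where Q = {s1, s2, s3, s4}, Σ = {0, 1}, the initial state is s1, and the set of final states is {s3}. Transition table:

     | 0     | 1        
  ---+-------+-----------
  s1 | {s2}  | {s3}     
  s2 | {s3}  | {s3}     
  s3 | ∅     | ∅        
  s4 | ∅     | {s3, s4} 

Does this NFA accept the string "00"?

Yes

Start in {s1}.
Read '0': s1→{s2}; now {s2}.
Read '0': s2→{s3}; now {s3}.
The final set {s3} contains the accepting state s3.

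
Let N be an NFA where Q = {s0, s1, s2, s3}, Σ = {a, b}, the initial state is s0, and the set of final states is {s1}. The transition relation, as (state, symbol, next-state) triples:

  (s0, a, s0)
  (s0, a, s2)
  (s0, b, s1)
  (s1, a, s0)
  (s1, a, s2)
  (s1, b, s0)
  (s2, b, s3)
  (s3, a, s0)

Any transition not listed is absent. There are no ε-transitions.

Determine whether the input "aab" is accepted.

Start in {s0}.
Read 'a': s0→{s0, s2}; now {s0, s2}.
Read 'a': s0→{s0, s2}, s2→∅; now {s0, s2}.
Read 'b': s0→{s1}, s2→{s3}; now {s1, s3}.
The final set {s1, s3} contains the accepting state s1.

Yes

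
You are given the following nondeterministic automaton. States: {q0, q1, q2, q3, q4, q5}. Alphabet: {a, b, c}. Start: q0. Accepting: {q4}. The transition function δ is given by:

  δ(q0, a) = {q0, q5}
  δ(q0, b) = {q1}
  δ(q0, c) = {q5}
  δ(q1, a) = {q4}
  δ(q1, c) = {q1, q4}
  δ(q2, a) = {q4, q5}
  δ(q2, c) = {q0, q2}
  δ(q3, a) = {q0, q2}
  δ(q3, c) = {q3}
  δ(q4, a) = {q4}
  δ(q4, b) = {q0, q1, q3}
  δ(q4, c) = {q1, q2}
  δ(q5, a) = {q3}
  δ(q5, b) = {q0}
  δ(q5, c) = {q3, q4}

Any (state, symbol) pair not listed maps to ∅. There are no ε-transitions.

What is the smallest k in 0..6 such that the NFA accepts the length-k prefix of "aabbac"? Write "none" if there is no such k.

5

Start in {q0}.
Read 'a': q0→{q0, q5}; now {q0, q5}.
Read 'a': q0→{q0, q5}, q5→{q3}; now {q0, q3, q5}.
Read 'b': q0→{q1}, q3→∅, q5→{q0}; now {q0, q1}.
Read 'b': q0→{q1}, q1→∅; now {q1}.
Read 'a': q1→{q4}; now {q4}.
None of the earlier sets intersect F, but {q4} does.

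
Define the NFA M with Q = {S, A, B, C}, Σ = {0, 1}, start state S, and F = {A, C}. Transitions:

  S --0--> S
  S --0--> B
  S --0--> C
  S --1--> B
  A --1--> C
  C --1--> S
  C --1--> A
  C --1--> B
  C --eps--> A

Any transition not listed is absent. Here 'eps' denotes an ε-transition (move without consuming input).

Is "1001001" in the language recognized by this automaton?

Start in {S}.
Read '1': S→{B}; now {B}.
Read '0': B→∅; now ∅.
The set is empty and remains empty for the remaining 5 symbols.
The final set ∅ contains no accepting state.

No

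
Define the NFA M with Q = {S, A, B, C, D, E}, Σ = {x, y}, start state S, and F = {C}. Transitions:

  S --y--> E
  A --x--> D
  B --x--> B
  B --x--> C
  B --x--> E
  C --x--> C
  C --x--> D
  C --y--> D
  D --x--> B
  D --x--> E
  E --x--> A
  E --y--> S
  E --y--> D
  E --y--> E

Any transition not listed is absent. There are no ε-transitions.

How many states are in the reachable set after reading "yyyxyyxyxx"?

Start in {S}.
Read 'y': S→{E}; now {E}.
Read 'y': E→{S, D, E}; now {S, D, E}.
Read 'y': S→{E}, D→∅, E→{S, D, E}; now {S, D, E}.
Read 'x': S→∅, D→{B, E}, E→{A}; now {A, B, E}.
Read 'y': A→∅, B→∅, E→{S, D, E}; now {S, D, E}.
Read 'y': S→{E}, D→∅, E→{S, D, E}; now {S, D, E}.
Read 'x': S→∅, D→{B, E}, E→{A}; now {A, B, E}.
Read 'y': A→∅, B→∅, E→{S, D, E}; now {S, D, E}.
Read 'x': S→∅, D→{B, E}, E→{A}; now {A, B, E}.
Read 'x': A→{D}, B→{B, C, E}, E→{A}; now {A, B, C, D, E}.
That set has 5 states.

5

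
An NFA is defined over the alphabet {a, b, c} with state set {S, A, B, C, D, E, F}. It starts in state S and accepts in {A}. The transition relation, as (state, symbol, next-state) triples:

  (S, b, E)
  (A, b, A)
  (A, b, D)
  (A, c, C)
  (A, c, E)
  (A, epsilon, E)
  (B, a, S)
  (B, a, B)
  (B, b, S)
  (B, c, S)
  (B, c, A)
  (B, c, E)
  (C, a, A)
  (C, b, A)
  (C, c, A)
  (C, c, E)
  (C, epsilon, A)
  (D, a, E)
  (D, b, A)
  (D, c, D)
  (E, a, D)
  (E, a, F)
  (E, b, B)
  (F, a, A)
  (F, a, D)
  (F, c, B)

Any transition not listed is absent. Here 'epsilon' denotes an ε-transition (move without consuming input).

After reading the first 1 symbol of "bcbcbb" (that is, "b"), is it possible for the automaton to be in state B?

Start in {S}.
Read 'b': {S} → {E}.
State B is not in {E}.

No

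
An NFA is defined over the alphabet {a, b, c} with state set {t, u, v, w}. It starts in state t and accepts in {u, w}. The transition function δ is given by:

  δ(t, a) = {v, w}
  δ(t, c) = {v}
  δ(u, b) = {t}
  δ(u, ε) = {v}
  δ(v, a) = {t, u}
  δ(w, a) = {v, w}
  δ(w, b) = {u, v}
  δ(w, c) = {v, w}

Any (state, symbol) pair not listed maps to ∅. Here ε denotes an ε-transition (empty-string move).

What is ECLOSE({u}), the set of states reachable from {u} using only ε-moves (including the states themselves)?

Begin with {u}.
ε-move u → v; add v.

{u, v}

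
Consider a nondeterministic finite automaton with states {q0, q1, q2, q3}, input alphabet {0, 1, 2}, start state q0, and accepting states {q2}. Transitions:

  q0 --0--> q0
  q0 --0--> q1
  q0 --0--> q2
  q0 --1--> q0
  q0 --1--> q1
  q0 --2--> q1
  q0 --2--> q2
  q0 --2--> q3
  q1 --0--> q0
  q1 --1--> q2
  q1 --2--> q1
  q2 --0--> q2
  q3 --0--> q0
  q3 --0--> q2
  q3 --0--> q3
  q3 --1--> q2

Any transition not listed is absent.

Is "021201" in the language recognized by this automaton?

No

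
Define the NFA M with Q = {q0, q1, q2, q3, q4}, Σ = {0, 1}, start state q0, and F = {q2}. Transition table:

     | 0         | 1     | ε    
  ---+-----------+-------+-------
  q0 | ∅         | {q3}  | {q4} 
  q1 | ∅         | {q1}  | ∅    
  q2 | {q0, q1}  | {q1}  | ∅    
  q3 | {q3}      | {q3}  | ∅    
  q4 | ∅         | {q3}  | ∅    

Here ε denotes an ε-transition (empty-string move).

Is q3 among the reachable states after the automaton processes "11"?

Start: ε-closure({q0}) = {q0, q4}.
Read '1': q0→{q3}, q4→{q3}; now {q3}.
Read '1': q3→{q3}; now {q3}.
State q3 is in {q3}.

Yes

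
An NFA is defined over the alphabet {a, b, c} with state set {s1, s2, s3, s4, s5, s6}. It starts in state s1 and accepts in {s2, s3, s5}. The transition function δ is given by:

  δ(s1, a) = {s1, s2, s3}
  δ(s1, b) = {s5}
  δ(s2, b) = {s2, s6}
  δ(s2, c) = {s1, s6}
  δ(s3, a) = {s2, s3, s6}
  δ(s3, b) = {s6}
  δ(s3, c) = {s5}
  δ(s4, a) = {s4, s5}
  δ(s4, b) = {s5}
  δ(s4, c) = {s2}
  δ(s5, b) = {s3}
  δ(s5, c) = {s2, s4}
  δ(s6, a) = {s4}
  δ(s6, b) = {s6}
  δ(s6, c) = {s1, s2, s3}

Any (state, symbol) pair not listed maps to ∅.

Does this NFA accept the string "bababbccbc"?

Start in {s1}.
Read 'b': {s1} → {s5}.
Read 'a': {s5} → ∅.
The set is empty and remains empty for the remaining 8 symbols.
The final set ∅ contains no accepting state.

No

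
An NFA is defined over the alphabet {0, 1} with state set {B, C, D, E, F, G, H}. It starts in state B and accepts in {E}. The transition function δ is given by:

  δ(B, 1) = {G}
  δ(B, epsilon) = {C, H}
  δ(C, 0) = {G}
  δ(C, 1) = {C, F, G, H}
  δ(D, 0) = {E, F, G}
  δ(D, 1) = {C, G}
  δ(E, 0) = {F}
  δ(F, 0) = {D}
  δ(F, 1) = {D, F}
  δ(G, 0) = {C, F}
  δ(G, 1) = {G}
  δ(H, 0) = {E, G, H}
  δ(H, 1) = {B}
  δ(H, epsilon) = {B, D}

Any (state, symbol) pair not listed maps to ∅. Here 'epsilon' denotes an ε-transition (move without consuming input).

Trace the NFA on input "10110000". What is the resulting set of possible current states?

{B, C, D, E, F, G, H}

Start: ε-closure({B}) = {B, C, D, H}.
Read '1': {B, C, D, H} → {B, C, D, F, G, H}.
Read '0': {B, C, D, F, G, H} → {B, C, D, E, F, G, H}.
Read '1': {B, C, D, E, F, G, H} → {B, C, D, F, G, H}.
Read '1': {B, C, D, F, G, H} → {B, C, D, F, G, H}.
Read '0': {B, C, D, F, G, H} → {B, C, D, E, F, G, H}.
Read '0': {B, C, D, E, F, G, H} → {B, C, D, E, F, G, H}.
Read '0': {B, C, D, E, F, G, H} → {B, C, D, E, F, G, H}.
Read '0': {B, C, D, E, F, G, H} → {B, C, D, E, F, G, H}.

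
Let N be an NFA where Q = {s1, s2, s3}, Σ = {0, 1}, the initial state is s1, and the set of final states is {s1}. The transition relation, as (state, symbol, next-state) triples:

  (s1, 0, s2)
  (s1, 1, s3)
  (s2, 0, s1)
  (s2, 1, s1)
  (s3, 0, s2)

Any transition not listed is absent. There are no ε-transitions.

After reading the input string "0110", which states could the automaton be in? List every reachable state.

Start in {s1}.
Read '0': {s1} → {s2}.
Read '1': {s2} → {s1}.
Read '1': {s1} → {s3}.
Read '0': {s3} → {s2}.

{s2}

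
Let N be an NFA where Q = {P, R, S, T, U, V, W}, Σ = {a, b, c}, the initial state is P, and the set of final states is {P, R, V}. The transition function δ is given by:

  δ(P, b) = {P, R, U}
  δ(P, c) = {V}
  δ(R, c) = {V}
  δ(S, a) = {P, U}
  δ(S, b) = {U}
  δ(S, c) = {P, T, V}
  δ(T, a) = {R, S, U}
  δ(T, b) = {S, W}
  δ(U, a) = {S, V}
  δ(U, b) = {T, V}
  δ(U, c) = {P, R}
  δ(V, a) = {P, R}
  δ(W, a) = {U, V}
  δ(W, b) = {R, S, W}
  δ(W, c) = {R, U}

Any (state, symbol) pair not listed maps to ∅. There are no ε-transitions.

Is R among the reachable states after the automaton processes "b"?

Start in {P}.
Read 'b': P→{P, R, U}; now {P, R, U}.
State R is in {P, R, U}.

Yes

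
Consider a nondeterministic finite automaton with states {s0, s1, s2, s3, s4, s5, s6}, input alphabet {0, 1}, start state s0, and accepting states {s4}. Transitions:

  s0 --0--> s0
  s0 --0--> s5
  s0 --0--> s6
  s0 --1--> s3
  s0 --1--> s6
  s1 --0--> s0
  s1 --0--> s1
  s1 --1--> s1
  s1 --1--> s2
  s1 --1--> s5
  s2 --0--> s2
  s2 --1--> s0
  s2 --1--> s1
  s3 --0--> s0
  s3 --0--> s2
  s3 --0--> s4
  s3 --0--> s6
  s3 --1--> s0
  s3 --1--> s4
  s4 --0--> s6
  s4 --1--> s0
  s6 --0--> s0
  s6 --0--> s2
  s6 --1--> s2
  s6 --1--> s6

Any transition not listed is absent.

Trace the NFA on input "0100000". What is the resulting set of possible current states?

Start in {s0}.
Read '0': {s0} → {s0, s5, s6}.
Read '1': {s0, s5, s6} → {s2, s3, s6}.
Read '0': {s2, s3, s6} → {s0, s2, s4, s6}.
Read '0': {s0, s2, s4, s6} → {s0, s2, s5, s6}.
Read '0': {s0, s2, s5, s6} → {s0, s2, s5, s6}.
Read '0': {s0, s2, s5, s6} → {s0, s2, s5, s6}.
Read '0': {s0, s2, s5, s6} → {s0, s2, s5, s6}.

{s0, s2, s5, s6}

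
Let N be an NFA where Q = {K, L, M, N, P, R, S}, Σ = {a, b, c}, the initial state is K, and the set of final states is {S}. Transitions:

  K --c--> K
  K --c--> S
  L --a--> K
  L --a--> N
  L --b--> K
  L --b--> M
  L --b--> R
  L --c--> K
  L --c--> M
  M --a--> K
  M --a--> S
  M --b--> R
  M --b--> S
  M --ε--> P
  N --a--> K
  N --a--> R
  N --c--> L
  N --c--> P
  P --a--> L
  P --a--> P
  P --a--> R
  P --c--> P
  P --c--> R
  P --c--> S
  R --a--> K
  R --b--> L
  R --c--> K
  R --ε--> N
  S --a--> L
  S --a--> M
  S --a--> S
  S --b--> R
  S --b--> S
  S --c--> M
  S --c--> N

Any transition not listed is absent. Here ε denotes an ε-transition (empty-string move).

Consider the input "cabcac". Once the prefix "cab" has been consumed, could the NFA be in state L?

No

Start in {K}.
Read 'c': K→{K, S}; now {K, S}.
Read 'a': K→∅, S→{L, M, S}; union {L, M, S}; ε-closure = {L, M, P, S}.
Read 'b': L→{K, M, R}, M→{R, S}, P→∅, S→{R, S}; union {K, M, R, S}; ε-closure = {K, M, N, P, R, S}.
State L is not in {K, M, N, P, R, S}.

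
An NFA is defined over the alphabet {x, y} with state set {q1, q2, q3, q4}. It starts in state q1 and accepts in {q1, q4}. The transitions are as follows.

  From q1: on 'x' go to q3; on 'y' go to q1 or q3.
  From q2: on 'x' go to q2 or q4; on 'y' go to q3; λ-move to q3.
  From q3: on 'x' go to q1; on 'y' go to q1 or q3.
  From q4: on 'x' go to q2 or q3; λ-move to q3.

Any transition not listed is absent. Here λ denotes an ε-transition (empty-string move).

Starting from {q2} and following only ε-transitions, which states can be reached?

{q2, q3}

Begin with {q2}.
ε-move q2 → q3; add q3.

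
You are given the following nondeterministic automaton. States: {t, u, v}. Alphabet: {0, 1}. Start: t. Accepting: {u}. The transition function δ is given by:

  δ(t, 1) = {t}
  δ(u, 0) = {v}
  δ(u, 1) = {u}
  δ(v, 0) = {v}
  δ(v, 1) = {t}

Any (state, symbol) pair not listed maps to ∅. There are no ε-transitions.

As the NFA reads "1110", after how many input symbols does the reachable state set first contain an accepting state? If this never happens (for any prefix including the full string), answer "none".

none

Start in {t}.
Read '1': t→{t}; now {t}.
Read '1': t→{t}; now {t}.
Read '1': t→{t}; now {t}.
Read '0': t→∅; now ∅.
No reachable set along the way intersects F.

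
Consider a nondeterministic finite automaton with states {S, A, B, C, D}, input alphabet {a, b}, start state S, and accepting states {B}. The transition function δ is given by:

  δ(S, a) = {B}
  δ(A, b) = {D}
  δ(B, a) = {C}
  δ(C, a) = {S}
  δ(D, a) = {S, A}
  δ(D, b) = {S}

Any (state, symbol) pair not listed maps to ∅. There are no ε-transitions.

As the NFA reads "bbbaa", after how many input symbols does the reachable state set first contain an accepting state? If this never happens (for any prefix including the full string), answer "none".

none

Start in {S}.
Read 'b': S→∅; now ∅.
The set is empty and remains empty for the remaining 4 symbols.
No reachable set along the way intersects F.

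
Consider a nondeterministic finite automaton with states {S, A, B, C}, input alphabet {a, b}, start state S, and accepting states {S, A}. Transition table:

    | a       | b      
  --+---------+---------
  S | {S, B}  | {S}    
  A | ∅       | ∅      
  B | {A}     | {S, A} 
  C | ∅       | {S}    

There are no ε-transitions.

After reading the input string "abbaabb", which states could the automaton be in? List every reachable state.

Start in {S}.
Read 'a': S→{S, B}; now {S, B}.
Read 'b': S→{S}, B→{S, A}; now {S, A}.
Read 'b': S→{S}, A→∅; now {S}.
Read 'a': S→{S, B}; now {S, B}.
Read 'a': S→{S, B}, B→{A}; now {S, A, B}.
Read 'b': S→{S}, A→∅, B→{S, A}; now {S, A}.
Read 'b': S→{S}, A→∅; now {S}.

{S}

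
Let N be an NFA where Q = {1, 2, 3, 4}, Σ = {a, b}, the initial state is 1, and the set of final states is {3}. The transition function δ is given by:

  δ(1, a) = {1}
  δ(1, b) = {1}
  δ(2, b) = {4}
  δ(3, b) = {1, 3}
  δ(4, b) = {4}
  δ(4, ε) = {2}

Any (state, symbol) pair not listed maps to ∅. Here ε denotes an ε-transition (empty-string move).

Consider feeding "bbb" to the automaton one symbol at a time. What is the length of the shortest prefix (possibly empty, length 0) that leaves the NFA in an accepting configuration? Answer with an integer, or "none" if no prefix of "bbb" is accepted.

none

Start in {1}.
Read 'b': 1→{1}; now {1}.
Read 'b': 1→{1}; now {1}.
Read 'b': 1→{1}; now {1}.
No reachable set along the way intersects F.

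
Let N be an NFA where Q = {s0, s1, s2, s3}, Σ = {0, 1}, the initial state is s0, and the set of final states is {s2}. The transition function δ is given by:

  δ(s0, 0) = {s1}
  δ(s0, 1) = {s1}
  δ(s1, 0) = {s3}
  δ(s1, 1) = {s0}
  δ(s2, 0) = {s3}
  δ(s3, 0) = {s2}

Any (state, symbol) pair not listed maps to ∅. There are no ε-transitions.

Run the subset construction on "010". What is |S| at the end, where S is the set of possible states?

1

Start in {s0}.
Read '0': s0→{s1}; now {s1}.
Read '1': s1→{s0}; now {s0}.
Read '0': s0→{s1}; now {s1}.
That set has 1 state.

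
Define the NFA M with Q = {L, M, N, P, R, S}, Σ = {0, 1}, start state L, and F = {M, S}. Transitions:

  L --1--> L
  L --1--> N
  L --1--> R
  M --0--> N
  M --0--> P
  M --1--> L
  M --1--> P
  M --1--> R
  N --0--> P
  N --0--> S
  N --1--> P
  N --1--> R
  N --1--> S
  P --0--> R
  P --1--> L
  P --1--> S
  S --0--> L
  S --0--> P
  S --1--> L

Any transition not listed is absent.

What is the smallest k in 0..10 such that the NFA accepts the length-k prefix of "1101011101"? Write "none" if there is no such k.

Start in {L}.
Read '1': {L} → {L, N, R}.
Read '1': {L, N, R} → {L, N, P, R, S}.
None of the earlier sets intersect F, but {L, N, P, R, S} does.

2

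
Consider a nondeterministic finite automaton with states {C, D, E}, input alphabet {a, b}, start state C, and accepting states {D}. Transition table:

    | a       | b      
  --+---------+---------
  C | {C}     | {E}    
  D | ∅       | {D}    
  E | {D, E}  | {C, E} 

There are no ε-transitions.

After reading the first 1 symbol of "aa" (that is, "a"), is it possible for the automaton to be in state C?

Yes

Start in {C}.
Read 'a': C→{C}; now {C}.
State C is in {C}.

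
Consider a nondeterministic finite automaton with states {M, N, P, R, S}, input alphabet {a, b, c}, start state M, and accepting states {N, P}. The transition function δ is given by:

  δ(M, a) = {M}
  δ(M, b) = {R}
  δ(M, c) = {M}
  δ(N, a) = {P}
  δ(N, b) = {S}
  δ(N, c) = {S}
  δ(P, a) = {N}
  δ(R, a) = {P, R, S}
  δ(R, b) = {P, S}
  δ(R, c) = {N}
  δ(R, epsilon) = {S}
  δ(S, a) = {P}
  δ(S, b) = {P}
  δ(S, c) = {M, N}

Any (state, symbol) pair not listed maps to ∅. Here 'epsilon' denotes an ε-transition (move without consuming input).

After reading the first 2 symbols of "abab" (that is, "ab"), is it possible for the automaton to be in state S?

Start in {M}.
Read 'a': {M} → {M}.
Read 'b': {M} → {R, S}.
State S is in {R, S}.

Yes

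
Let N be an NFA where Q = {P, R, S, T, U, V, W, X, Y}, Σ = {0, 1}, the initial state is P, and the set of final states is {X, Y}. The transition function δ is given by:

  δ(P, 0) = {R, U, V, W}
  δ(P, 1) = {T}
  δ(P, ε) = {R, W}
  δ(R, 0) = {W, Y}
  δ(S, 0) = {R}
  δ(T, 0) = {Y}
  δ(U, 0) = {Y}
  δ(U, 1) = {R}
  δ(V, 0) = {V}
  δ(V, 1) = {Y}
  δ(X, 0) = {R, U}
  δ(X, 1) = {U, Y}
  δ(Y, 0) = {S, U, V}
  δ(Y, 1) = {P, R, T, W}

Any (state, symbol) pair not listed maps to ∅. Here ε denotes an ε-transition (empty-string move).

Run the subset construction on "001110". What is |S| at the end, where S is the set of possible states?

1

Start: ε-closure({P}) = {P, R, W}.
Read '0': {P, R, W} → {R, U, V, W, Y}.
Read '0': {R, U, V, W, Y} → {S, U, V, W, Y}.
Read '1': {S, U, V, W, Y} → {P, R, T, W, Y}.
Read '1': {P, R, T, W, Y} → {P, R, T, W}.
Read '1': {P, R, T, W} → {T}.
Read '0': {T} → {Y}.
That set has 1 state.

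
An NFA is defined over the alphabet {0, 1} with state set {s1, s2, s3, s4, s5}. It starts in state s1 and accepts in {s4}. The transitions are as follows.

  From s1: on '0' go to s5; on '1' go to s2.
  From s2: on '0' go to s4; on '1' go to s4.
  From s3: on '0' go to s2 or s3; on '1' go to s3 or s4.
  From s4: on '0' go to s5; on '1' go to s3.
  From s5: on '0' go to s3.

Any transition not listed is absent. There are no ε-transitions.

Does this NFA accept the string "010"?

Start in {s1}.
Read '0': {s1} → {s5}.
Read '1': {s5} → ∅.
The set is empty and remains empty for the remaining 1 symbol.
The final set ∅ contains no accepting state.

No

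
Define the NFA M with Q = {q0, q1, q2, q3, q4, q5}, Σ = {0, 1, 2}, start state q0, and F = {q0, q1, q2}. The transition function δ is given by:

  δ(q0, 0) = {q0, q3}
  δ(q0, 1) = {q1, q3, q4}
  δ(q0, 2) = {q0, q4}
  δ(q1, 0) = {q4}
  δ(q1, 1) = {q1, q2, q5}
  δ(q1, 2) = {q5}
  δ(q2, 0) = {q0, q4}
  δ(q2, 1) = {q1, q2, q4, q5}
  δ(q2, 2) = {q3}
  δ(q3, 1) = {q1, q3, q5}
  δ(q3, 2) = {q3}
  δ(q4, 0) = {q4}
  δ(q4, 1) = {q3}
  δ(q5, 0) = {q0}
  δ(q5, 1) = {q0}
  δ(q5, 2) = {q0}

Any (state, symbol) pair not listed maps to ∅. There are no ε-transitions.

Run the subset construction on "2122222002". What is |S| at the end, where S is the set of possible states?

3

Start in {q0}.
Read '2': {q0} → {q0, q4}.
Read '1': {q0, q4} → {q1, q3, q4}.
Read '2': {q1, q3, q4} → {q3, q5}.
Read '2': {q3, q5} → {q0, q3}.
Read '2': {q0, q3} → {q0, q3, q4}.
Read '2': {q0, q3, q4} → {q0, q3, q4}.
Read '2': {q0, q3, q4} → {q0, q3, q4}.
Read '0': {q0, q3, q4} → {q0, q3, q4}.
Read '0': {q0, q3, q4} → {q0, q3, q4}.
Read '2': {q0, q3, q4} → {q0, q3, q4}.
That set has 3 states.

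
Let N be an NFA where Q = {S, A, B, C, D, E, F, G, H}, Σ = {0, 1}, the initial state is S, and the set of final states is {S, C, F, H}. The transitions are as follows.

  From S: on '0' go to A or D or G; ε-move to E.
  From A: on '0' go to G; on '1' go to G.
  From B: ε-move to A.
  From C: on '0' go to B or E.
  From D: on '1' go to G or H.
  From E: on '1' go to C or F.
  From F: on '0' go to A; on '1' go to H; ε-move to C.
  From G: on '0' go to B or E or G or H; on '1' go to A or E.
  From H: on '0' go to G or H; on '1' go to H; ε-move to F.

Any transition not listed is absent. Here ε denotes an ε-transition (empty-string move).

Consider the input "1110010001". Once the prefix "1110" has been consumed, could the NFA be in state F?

Yes

Start: ε-closure({S}) = {S, E}.
Read '1': S→∅, E→{C, F}; now {C, F}.
Read '1': C→∅, F→{H}; union {H}; ε-closure = {C, F, H}.
Read '1': C→∅, F→{H}, H→{H}; union {H}; ε-closure = {C, F, H}.
Read '0': C→{B, E}, F→{A}, H→{G, H}; union {A, B, E, G, H}; ε-closure = {A, B, C, E, F, G, H}.
State F is in {A, B, C, E, F, G, H}.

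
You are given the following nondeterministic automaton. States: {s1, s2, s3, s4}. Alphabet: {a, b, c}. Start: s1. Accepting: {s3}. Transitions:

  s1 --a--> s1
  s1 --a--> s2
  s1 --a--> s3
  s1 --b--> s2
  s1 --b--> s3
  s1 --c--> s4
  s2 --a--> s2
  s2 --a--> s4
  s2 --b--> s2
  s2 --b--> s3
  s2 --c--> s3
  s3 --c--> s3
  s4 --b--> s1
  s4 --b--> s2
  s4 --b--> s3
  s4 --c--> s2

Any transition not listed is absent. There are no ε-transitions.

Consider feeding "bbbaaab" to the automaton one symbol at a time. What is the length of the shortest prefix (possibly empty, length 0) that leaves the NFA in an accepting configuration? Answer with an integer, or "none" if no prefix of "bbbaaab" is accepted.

1

Start in {s1}.
Read 'b': s1→{s2, s3}; now {s2, s3}.
None of the earlier sets intersect F, but {s2, s3} does.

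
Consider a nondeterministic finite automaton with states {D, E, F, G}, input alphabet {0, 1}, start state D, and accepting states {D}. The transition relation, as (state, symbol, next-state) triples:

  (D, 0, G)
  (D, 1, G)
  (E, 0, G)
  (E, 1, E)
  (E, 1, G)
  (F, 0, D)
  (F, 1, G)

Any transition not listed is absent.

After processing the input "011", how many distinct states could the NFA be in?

Start in {D}.
Read '0': D→{G}; now {G}.
Read '1': G→∅; now ∅.
The set is empty and remains empty for the remaining 1 symbol.
That set has 0 states.

0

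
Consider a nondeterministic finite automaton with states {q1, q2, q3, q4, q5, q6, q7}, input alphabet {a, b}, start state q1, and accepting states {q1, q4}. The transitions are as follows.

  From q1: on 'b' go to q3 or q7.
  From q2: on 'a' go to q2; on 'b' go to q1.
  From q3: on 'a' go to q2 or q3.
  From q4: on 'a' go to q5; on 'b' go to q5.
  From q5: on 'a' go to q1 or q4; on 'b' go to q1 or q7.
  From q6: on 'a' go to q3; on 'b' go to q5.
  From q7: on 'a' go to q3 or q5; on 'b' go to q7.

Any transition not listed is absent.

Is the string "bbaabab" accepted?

Start in {q1}.
Read 'b': q1→{q3, q7}; now {q3, q7}.
Read 'b': q3→∅, q7→{q7}; now {q7}.
Read 'a': q7→{q3, q5}; now {q3, q5}.
Read 'a': q3→{q2, q3}, q5→{q1, q4}; now {q1, q2, q3, q4}.
Read 'b': q1→{q3, q7}, q2→{q1}, q3→∅, q4→{q5}; now {q1, q3, q5, q7}.
Read 'a': q1→∅, q3→{q2, q3}, q5→{q1, q4}, q7→{q3, q5}; now {q1, q2, q3, q4, q5}.
Read 'b': q1→{q3, q7}, q2→{q1}, q3→∅, q4→{q5}, q5→{q1, q7}; now {q1, q3, q5, q7}.
The final set {q1, q3, q5, q7} contains the accepting state q1.

Yes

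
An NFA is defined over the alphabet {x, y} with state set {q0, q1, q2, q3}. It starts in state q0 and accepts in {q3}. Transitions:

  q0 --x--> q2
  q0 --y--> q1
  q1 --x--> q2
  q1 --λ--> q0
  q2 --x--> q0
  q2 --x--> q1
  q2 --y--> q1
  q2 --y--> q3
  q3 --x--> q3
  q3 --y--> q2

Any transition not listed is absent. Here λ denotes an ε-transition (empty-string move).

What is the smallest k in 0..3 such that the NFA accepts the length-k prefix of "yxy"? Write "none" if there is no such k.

3

Start in {q0}.
Read 'y': {q0} → {q0, q1}.
Read 'x': {q0, q1} → {q2}.
Read 'y': {q2} → {q0, q1, q3}.
None of the earlier sets intersect F, but {q0, q1, q3} does.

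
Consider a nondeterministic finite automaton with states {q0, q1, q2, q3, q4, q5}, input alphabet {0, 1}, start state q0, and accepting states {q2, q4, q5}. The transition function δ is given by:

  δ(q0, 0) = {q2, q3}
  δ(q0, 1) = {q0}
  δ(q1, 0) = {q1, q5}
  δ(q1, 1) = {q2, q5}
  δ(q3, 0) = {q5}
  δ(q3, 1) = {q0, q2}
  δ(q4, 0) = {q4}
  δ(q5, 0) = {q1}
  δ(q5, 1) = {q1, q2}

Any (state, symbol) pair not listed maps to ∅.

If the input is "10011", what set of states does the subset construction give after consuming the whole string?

{q2, q5}

Start in {q0}.
Read '1': {q0} → {q0}.
Read '0': {q0} → {q2, q3}.
Read '0': {q2, q3} → {q5}.
Read '1': {q5} → {q1, q2}.
Read '1': {q1, q2} → {q2, q5}.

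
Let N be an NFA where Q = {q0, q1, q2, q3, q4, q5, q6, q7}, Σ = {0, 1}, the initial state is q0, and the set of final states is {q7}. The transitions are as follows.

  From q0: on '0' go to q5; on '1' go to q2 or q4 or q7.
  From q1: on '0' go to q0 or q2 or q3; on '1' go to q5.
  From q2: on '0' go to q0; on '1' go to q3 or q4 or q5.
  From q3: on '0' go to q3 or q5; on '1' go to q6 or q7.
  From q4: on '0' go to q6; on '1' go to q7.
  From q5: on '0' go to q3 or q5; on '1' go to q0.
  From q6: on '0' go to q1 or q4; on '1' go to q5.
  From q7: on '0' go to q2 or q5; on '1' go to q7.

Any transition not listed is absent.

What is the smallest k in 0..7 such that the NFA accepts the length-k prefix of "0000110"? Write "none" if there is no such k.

5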